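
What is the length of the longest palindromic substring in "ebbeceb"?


Input: "ebbeceb"
Checking substrings for palindromes:
  [2:7] "beceb" (len 5) => palindrome
  [0:4] "ebbe" (len 4) => palindrome
  [3:6] "ece" (len 3) => palindrome
  [1:3] "bb" (len 2) => palindrome
Longest palindromic substring: "beceb" with length 5

5


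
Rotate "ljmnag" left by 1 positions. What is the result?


Input: "ljmnag", rotate left by 1
First 1 characters: "l"
Remaining characters: "jmnag"
Concatenate remaining + first: "jmnag" + "l" = "jmnagl"

jmnagl


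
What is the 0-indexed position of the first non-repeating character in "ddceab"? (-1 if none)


Input: ddceab
Character frequencies:
  'a': 1
  'b': 1
  'c': 1
  'd': 2
  'e': 1
Scanning left to right for freq == 1:
  Position 0 ('d'): freq=2, skip
  Position 1 ('d'): freq=2, skip
  Position 2 ('c'): unique! => answer = 2

2


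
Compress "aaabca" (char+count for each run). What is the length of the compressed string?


Input: aaabca
Runs:
  'a' x 3 => "a3"
  'b' x 1 => "b1"
  'c' x 1 => "c1"
  'a' x 1 => "a1"
Compressed: "a3b1c1a1"
Compressed length: 8

8


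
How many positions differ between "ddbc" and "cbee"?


Comparing "ddbc" and "cbee" position by position:
  Position 0: 'd' vs 'c' => DIFFER
  Position 1: 'd' vs 'b' => DIFFER
  Position 2: 'b' vs 'e' => DIFFER
  Position 3: 'c' vs 'e' => DIFFER
Positions that differ: 4

4


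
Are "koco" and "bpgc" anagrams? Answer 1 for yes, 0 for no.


Strings: "koco", "bpgc"
Sorted first:  ckoo
Sorted second: bcgp
Differ at position 0: 'c' vs 'b' => not anagrams

0


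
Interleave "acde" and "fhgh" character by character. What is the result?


Interleaving "acde" and "fhgh":
  Position 0: 'a' from first, 'f' from second => "af"
  Position 1: 'c' from first, 'h' from second => "ch"
  Position 2: 'd' from first, 'g' from second => "dg"
  Position 3: 'e' from first, 'h' from second => "eh"
Result: afchdgeh

afchdgeh


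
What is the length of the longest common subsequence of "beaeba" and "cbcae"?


LCS of "beaeba" and "cbcae"
DP table:
           c    b    c    a    e
      0    0    0    0    0    0
  b   0    0    1    1    1    1
  e   0    0    1    1    1    2
  a   0    0    1    1    2    2
  e   0    0    1    1    2    3
  b   0    0    1    1    2    3
  a   0    0    1    1    2    3
LCS length = dp[6][5] = 3

3


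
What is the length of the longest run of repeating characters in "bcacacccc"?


Input: "bcacacccc"
Scanning for longest run:
  Position 1 ('c'): new char, reset run to 1
  Position 2 ('a'): new char, reset run to 1
  Position 3 ('c'): new char, reset run to 1
  Position 4 ('a'): new char, reset run to 1
  Position 5 ('c'): new char, reset run to 1
  Position 6 ('c'): continues run of 'c', length=2
  Position 7 ('c'): continues run of 'c', length=3
  Position 8 ('c'): continues run of 'c', length=4
Longest run: 'c' with length 4

4


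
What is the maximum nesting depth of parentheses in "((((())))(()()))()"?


Input: "((((())))(()()))()"
Tracking depth:
  Position 0 '(': depth becomes 1
  Position 1 '(': depth becomes 2
  Position 2 '(': depth becomes 3
  Position 3 '(': depth becomes 4
  Position 4 '(': depth becomes 5
  Position 5 ')': depth becomes 4
  Position 6 ')': depth becomes 3
  Position 7 ')': depth becomes 2
  Position 8 ')': depth becomes 1
  Position 9 '(': depth becomes 2
  Position 10 '(': depth becomes 3
  Position 11 ')': depth becomes 2
  Position 12 '(': depth becomes 3
  Position 13 ')': depth becomes 2
  Position 14 ')': depth becomes 1
  Position 15 ')': depth becomes 0
  Position 16 '(': depth becomes 1
  Position 17 ')': depth becomes 0
Maximum depth reached: 5

5


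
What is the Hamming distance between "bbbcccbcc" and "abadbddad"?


Comparing "bbbcccbcc" and "abadbddad" position by position:
  Position 0: 'b' vs 'a' => differ
  Position 1: 'b' vs 'b' => same
  Position 2: 'b' vs 'a' => differ
  Position 3: 'c' vs 'd' => differ
  Position 4: 'c' vs 'b' => differ
  Position 5: 'c' vs 'd' => differ
  Position 6: 'b' vs 'd' => differ
  Position 7: 'c' vs 'a' => differ
  Position 8: 'c' vs 'd' => differ
Total differences (Hamming distance): 8

8


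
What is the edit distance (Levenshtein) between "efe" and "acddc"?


Computing edit distance: "efe" -> "acddc"
DP table:
           a    c    d    d    c
      0    1    2    3    4    5
  e   1    1    2    3    4    5
  f   2    2    2    3    4    5
  e   3    3    3    3    4    5
Edit distance = dp[3][5] = 5

5


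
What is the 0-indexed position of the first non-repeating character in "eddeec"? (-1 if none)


Input: eddeec
Character frequencies:
  'c': 1
  'd': 2
  'e': 3
Scanning left to right for freq == 1:
  Position 0 ('e'): freq=3, skip
  Position 1 ('d'): freq=2, skip
  Position 2 ('d'): freq=2, skip
  Position 3 ('e'): freq=3, skip
  Position 4 ('e'): freq=3, skip
  Position 5 ('c'): unique! => answer = 5

5


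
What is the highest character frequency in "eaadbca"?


Input: eaadbca
Character counts:
  'a': 3
  'b': 1
  'c': 1
  'd': 1
  'e': 1
Maximum frequency: 3

3


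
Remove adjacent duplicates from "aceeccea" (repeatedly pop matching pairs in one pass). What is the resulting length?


Input: aceeccea
Stack-based adjacent duplicate removal:
  Read 'a': push. Stack: a
  Read 'c': push. Stack: ac
  Read 'e': push. Stack: ace
  Read 'e': matches stack top 'e' => pop. Stack: ac
  Read 'c': matches stack top 'c' => pop. Stack: a
  Read 'c': push. Stack: ac
  Read 'e': push. Stack: ace
  Read 'a': push. Stack: acea
Final stack: "acea" (length 4)

4


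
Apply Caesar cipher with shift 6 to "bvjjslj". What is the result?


Caesar cipher: shift "bvjjslj" by 6
  'b' (pos 1) + 6 = pos 7 = 'h'
  'v' (pos 21) + 6 = pos 1 = 'b'
  'j' (pos 9) + 6 = pos 15 = 'p'
  'j' (pos 9) + 6 = pos 15 = 'p'
  's' (pos 18) + 6 = pos 24 = 'y'
  'l' (pos 11) + 6 = pos 17 = 'r'
  'j' (pos 9) + 6 = pos 15 = 'p'
Result: hbppyrp

hbppyrp


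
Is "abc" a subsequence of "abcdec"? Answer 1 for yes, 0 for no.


Check if "abc" is a subsequence of "abcdec"
Greedy scan:
  Position 0 ('a'): matches sub[0] = 'a'
  Position 1 ('b'): matches sub[1] = 'b'
  Position 2 ('c'): matches sub[2] = 'c'
  Position 3 ('d'): no match needed
  Position 4 ('e'): no match needed
  Position 5 ('c'): no match needed
All 3 characters matched => is a subsequence

1


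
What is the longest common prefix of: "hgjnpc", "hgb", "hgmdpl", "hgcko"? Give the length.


Words: hgjnpc, hgb, hgmdpl, hgcko
  Position 0: all 'h' => match
  Position 1: all 'g' => match
  Position 2: ('j', 'b', 'm', 'c') => mismatch, stop
LCP = "hg" (length 2)

2


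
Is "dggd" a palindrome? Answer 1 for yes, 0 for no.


Input: dggd
Reversed: dggd
  Compare pos 0 ('d') with pos 3 ('d'): match
  Compare pos 1 ('g') with pos 2 ('g'): match
Result: palindrome

1


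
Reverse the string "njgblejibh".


Input: njgblejibh
Reading characters right to left:
  Position 9: 'h'
  Position 8: 'b'
  Position 7: 'i'
  Position 6: 'j'
  Position 5: 'e'
  Position 4: 'l'
  Position 3: 'b'
  Position 2: 'g'
  Position 1: 'j'
  Position 0: 'n'
Reversed: hbijelbgjn

hbijelbgjn


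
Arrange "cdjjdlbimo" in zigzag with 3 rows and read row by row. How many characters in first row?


Zigzag "cdjjdlbimo" into 3 rows:
Placing characters:
  'c' => row 0
  'd' => row 1
  'j' => row 2
  'j' => row 1
  'd' => row 0
  'l' => row 1
  'b' => row 2
  'i' => row 1
  'm' => row 0
  'o' => row 1
Rows:
  Row 0: "cdm"
  Row 1: "djlio"
  Row 2: "jb"
First row length: 3

3


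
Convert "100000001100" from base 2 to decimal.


Input: "100000001100" in base 2
Positional expansion:
  Digit '1' (value 1) x 2^11 = 2048
  Digit '0' (value 0) x 2^10 = 0
  Digit '0' (value 0) x 2^9 = 0
  Digit '0' (value 0) x 2^8 = 0
  Digit '0' (value 0) x 2^7 = 0
  Digit '0' (value 0) x 2^6 = 0
  Digit '0' (value 0) x 2^5 = 0
  Digit '0' (value 0) x 2^4 = 0
  Digit '1' (value 1) x 2^3 = 8
  Digit '1' (value 1) x 2^2 = 4
  Digit '0' (value 0) x 2^1 = 0
  Digit '0' (value 0) x 2^0 = 0
Sum = 2060

2060


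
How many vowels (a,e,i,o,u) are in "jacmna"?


Input: jacmna
Checking each character:
  'j' at position 0: consonant
  'a' at position 1: vowel (running total: 1)
  'c' at position 2: consonant
  'm' at position 3: consonant
  'n' at position 4: consonant
  'a' at position 5: vowel (running total: 2)
Total vowels: 2

2


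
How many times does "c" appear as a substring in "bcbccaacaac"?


Searching for "c" in "bcbccaacaac"
Scanning each position:
  Position 0: "b" => no
  Position 1: "c" => MATCH
  Position 2: "b" => no
  Position 3: "c" => MATCH
  Position 4: "c" => MATCH
  Position 5: "a" => no
  Position 6: "a" => no
  Position 7: "c" => MATCH
  Position 8: "a" => no
  Position 9: "a" => no
  Position 10: "c" => MATCH
Total occurrences: 5

5


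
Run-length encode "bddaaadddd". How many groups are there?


Input: bddaaadddd
Scanning for consecutive runs:
  Group 1: 'b' x 1 (positions 0-0)
  Group 2: 'd' x 2 (positions 1-2)
  Group 3: 'a' x 3 (positions 3-5)
  Group 4: 'd' x 4 (positions 6-9)
Total groups: 4

4


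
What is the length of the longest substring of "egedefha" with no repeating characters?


Input: "egedefha"
Sliding window (track last position of each char):
  Position 0 ('e'): window [0,0] length 1 -- new best
  Position 1 ('g'): window [0,1] length 2 -- new best
  Position 2 ('e'): repeat (last at 0), move window start to 1
  Position 2 ('e'): window [1,2] length 2
  Position 3 ('d'): window [1,3] length 3 -- new best
  Position 4 ('e'): repeat (last at 2), move window start to 3
  Position 4 ('e'): window [3,4] length 2
  Position 5 ('f'): window [3,5] length 3
  Position 6 ('h'): window [3,6] length 4 -- new best
  Position 7 ('a'): window [3,7] length 5 -- new best
Longest substring with no repeats: "defha" with length 5

5


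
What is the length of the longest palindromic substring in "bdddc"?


Input: "bdddc"
Checking substrings for palindromes:
  [1:4] "ddd" (len 3) => palindrome
  [1:3] "dd" (len 2) => palindrome
  [2:4] "dd" (len 2) => palindrome
Longest palindromic substring: "ddd" with length 3

3


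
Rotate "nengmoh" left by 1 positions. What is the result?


Input: "nengmoh", rotate left by 1
First 1 characters: "n"
Remaining characters: "engmoh"
Concatenate remaining + first: "engmoh" + "n" = "engmohn"

engmohn


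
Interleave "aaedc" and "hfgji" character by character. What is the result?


Interleaving "aaedc" and "hfgji":
  Position 0: 'a' from first, 'h' from second => "ah"
  Position 1: 'a' from first, 'f' from second => "af"
  Position 2: 'e' from first, 'g' from second => "eg"
  Position 3: 'd' from first, 'j' from second => "dj"
  Position 4: 'c' from first, 'i' from second => "ci"
Result: ahafegdjci

ahafegdjci


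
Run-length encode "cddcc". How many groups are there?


Input: cddcc
Scanning for consecutive runs:
  Group 1: 'c' x 1 (positions 0-0)
  Group 2: 'd' x 2 (positions 1-2)
  Group 3: 'c' x 2 (positions 3-4)
Total groups: 3

3


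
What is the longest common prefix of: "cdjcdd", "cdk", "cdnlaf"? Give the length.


Words: cdjcdd, cdk, cdnlaf
  Position 0: all 'c' => match
  Position 1: all 'd' => match
  Position 2: ('j', 'k', 'n') => mismatch, stop
LCP = "cd" (length 2)

2


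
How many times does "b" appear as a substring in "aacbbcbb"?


Searching for "b" in "aacbbcbb"
Scanning each position:
  Position 0: "a" => no
  Position 1: "a" => no
  Position 2: "c" => no
  Position 3: "b" => MATCH
  Position 4: "b" => MATCH
  Position 5: "c" => no
  Position 6: "b" => MATCH
  Position 7: "b" => MATCH
Total occurrences: 4

4


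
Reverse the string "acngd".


Input: acngd
Reading characters right to left:
  Position 4: 'd'
  Position 3: 'g'
  Position 2: 'n'
  Position 1: 'c'
  Position 0: 'a'
Reversed: dgnca

dgnca


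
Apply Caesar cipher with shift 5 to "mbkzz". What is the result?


Caesar cipher: shift "mbkzz" by 5
  'm' (pos 12) + 5 = pos 17 = 'r'
  'b' (pos 1) + 5 = pos 6 = 'g'
  'k' (pos 10) + 5 = pos 15 = 'p'
  'z' (pos 25) + 5 = pos 4 = 'e'
  'z' (pos 25) + 5 = pos 4 = 'e'
Result: rgpee

rgpee


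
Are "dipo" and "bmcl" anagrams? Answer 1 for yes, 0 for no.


Strings: "dipo", "bmcl"
Sorted first:  diop
Sorted second: bclm
Differ at position 0: 'd' vs 'b' => not anagrams

0


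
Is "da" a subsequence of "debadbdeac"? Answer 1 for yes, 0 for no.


Check if "da" is a subsequence of "debadbdeac"
Greedy scan:
  Position 0 ('d'): matches sub[0] = 'd'
  Position 1 ('e'): no match needed
  Position 2 ('b'): no match needed
  Position 3 ('a'): matches sub[1] = 'a'
  Position 4 ('d'): no match needed
  Position 5 ('b'): no match needed
  Position 6 ('d'): no match needed
  Position 7 ('e'): no match needed
  Position 8 ('a'): no match needed
  Position 9 ('c'): no match needed
All 2 characters matched => is a subsequence

1


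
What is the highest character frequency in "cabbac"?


Input: cabbac
Character counts:
  'a': 2
  'b': 2
  'c': 2
Maximum frequency: 2

2


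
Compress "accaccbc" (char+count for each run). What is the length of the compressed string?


Input: accaccbc
Runs:
  'a' x 1 => "a1"
  'c' x 2 => "c2"
  'a' x 1 => "a1"
  'c' x 2 => "c2"
  'b' x 1 => "b1"
  'c' x 1 => "c1"
Compressed: "a1c2a1c2b1c1"
Compressed length: 12

12


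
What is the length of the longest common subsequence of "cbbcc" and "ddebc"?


LCS of "cbbcc" and "ddebc"
DP table:
           d    d    e    b    c
      0    0    0    0    0    0
  c   0    0    0    0    0    1
  b   0    0    0    0    1    1
  b   0    0    0    0    1    1
  c   0    0    0    0    1    2
  c   0    0    0    0    1    2
LCS length = dp[5][5] = 2

2


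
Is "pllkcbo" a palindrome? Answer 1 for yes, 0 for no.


Input: pllkcbo
Reversed: obckllp
  Compare pos 0 ('p') with pos 6 ('o'): MISMATCH
  Compare pos 1 ('l') with pos 5 ('b'): MISMATCH
  Compare pos 2 ('l') with pos 4 ('c'): MISMATCH
Result: not a palindrome

0


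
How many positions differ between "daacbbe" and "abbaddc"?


Comparing "daacbbe" and "abbaddc" position by position:
  Position 0: 'd' vs 'a' => DIFFER
  Position 1: 'a' vs 'b' => DIFFER
  Position 2: 'a' vs 'b' => DIFFER
  Position 3: 'c' vs 'a' => DIFFER
  Position 4: 'b' vs 'd' => DIFFER
  Position 5: 'b' vs 'd' => DIFFER
  Position 6: 'e' vs 'c' => DIFFER
Positions that differ: 7

7


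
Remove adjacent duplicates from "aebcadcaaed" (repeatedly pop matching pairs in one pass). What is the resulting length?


Input: aebcadcaaed
Stack-based adjacent duplicate removal:
  Read 'a': push. Stack: a
  Read 'e': push. Stack: ae
  Read 'b': push. Stack: aeb
  Read 'c': push. Stack: aebc
  Read 'a': push. Stack: aebca
  Read 'd': push. Stack: aebcad
  Read 'c': push. Stack: aebcadc
  Read 'a': push. Stack: aebcadca
  Read 'a': matches stack top 'a' => pop. Stack: aebcadc
  Read 'e': push. Stack: aebcadce
  Read 'd': push. Stack: aebcadced
Final stack: "aebcadced" (length 9)

9


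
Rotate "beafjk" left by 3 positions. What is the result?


Input: "beafjk", rotate left by 3
First 3 characters: "bea"
Remaining characters: "fjk"
Concatenate remaining + first: "fjk" + "bea" = "fjkbea"

fjkbea


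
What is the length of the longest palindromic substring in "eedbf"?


Input: "eedbf"
Checking substrings for palindromes:
  [0:2] "ee" (len 2) => palindrome
Longest palindromic substring: "ee" with length 2

2


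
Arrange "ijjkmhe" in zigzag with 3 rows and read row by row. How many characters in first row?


Zigzag "ijjkmhe" into 3 rows:
Placing characters:
  'i' => row 0
  'j' => row 1
  'j' => row 2
  'k' => row 1
  'm' => row 0
  'h' => row 1
  'e' => row 2
Rows:
  Row 0: "im"
  Row 1: "jkh"
  Row 2: "je"
First row length: 2

2


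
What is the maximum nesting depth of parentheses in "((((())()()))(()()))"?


Input: "((((())()()))(()()))"
Tracking depth:
  Position 0 '(': depth becomes 1
  Position 1 '(': depth becomes 2
  Position 2 '(': depth becomes 3
  Position 3 '(': depth becomes 4
  Position 4 '(': depth becomes 5
  Position 5 ')': depth becomes 4
  Position 6 ')': depth becomes 3
  Position 7 '(': depth becomes 4
  Position 8 ')': depth becomes 3
  Position 9 '(': depth becomes 4
  Position 10 ')': depth becomes 3
  Position 11 ')': depth becomes 2
  Position 12 ')': depth becomes 1
  Position 13 '(': depth becomes 2
  Position 14 '(': depth becomes 3
  Position 15 ')': depth becomes 2
  Position 16 '(': depth becomes 3
  Position 17 ')': depth becomes 2
  Position 18 ')': depth becomes 1
  Position 19 ')': depth becomes 0
Maximum depth reached: 5

5


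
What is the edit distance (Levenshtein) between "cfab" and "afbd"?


Computing edit distance: "cfab" -> "afbd"
DP table:
           a    f    b    d
      0    1    2    3    4
  c   1    1    2    3    4
  f   2    2    1    2    3
  a   3    2    2    2    3
  b   4    3    3    2    3
Edit distance = dp[4][4] = 3

3


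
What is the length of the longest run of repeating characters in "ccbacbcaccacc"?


Input: "ccbacbcaccacc"
Scanning for longest run:
  Position 1 ('c'): continues run of 'c', length=2
  Position 2 ('b'): new char, reset run to 1
  Position 3 ('a'): new char, reset run to 1
  Position 4 ('c'): new char, reset run to 1
  Position 5 ('b'): new char, reset run to 1
  Position 6 ('c'): new char, reset run to 1
  Position 7 ('a'): new char, reset run to 1
  Position 8 ('c'): new char, reset run to 1
  Position 9 ('c'): continues run of 'c', length=2
  Position 10 ('a'): new char, reset run to 1
  Position 11 ('c'): new char, reset run to 1
  Position 12 ('c'): continues run of 'c', length=2
Longest run: 'c' with length 2

2


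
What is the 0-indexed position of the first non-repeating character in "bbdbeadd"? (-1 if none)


Input: bbdbeadd
Character frequencies:
  'a': 1
  'b': 3
  'd': 3
  'e': 1
Scanning left to right for freq == 1:
  Position 0 ('b'): freq=3, skip
  Position 1 ('b'): freq=3, skip
  Position 2 ('d'): freq=3, skip
  Position 3 ('b'): freq=3, skip
  Position 4 ('e'): unique! => answer = 4

4


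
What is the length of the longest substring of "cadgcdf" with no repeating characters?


Input: "cadgcdf"
Sliding window (track last position of each char):
  Position 0 ('c'): window [0,0] length 1 -- new best
  Position 1 ('a'): window [0,1] length 2 -- new best
  Position 2 ('d'): window [0,2] length 3 -- new best
  Position 3 ('g'): window [0,3] length 4 -- new best
  Position 4 ('c'): repeat (last at 0), move window start to 1
  Position 4 ('c'): window [1,4] length 4
  Position 5 ('d'): repeat (last at 2), move window start to 3
  Position 5 ('d'): window [3,5] length 3
  Position 6 ('f'): window [3,6] length 4
Longest substring with no repeats: "cadg" with length 4

4


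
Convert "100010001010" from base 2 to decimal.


Input: "100010001010" in base 2
Positional expansion:
  Digit '1' (value 1) x 2^11 = 2048
  Digit '0' (value 0) x 2^10 = 0
  Digit '0' (value 0) x 2^9 = 0
  Digit '0' (value 0) x 2^8 = 0
  Digit '1' (value 1) x 2^7 = 128
  Digit '0' (value 0) x 2^6 = 0
  Digit '0' (value 0) x 2^5 = 0
  Digit '0' (value 0) x 2^4 = 0
  Digit '1' (value 1) x 2^3 = 8
  Digit '0' (value 0) x 2^2 = 0
  Digit '1' (value 1) x 2^1 = 2
  Digit '0' (value 0) x 2^0 = 0
Sum = 2186

2186


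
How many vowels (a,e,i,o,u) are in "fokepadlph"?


Input: fokepadlph
Checking each character:
  'f' at position 0: consonant
  'o' at position 1: vowel (running total: 1)
  'k' at position 2: consonant
  'e' at position 3: vowel (running total: 2)
  'p' at position 4: consonant
  'a' at position 5: vowel (running total: 3)
  'd' at position 6: consonant
  'l' at position 7: consonant
  'p' at position 8: consonant
  'h' at position 9: consonant
Total vowels: 3

3


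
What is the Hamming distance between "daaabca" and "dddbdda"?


Comparing "daaabca" and "dddbdda" position by position:
  Position 0: 'd' vs 'd' => same
  Position 1: 'a' vs 'd' => differ
  Position 2: 'a' vs 'd' => differ
  Position 3: 'a' vs 'b' => differ
  Position 4: 'b' vs 'd' => differ
  Position 5: 'c' vs 'd' => differ
  Position 6: 'a' vs 'a' => same
Total differences (Hamming distance): 5

5


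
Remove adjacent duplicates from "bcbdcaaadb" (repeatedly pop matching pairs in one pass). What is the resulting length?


Input: bcbdcaaadb
Stack-based adjacent duplicate removal:
  Read 'b': push. Stack: b
  Read 'c': push. Stack: bc
  Read 'b': push. Stack: bcb
  Read 'd': push. Stack: bcbd
  Read 'c': push. Stack: bcbdc
  Read 'a': push. Stack: bcbdca
  Read 'a': matches stack top 'a' => pop. Stack: bcbdc
  Read 'a': push. Stack: bcbdca
  Read 'd': push. Stack: bcbdcad
  Read 'b': push. Stack: bcbdcadb
Final stack: "bcbdcadb" (length 8)

8


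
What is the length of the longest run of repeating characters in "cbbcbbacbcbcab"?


Input: "cbbcbbacbcbcab"
Scanning for longest run:
  Position 1 ('b'): new char, reset run to 1
  Position 2 ('b'): continues run of 'b', length=2
  Position 3 ('c'): new char, reset run to 1
  Position 4 ('b'): new char, reset run to 1
  Position 5 ('b'): continues run of 'b', length=2
  Position 6 ('a'): new char, reset run to 1
  Position 7 ('c'): new char, reset run to 1
  Position 8 ('b'): new char, reset run to 1
  Position 9 ('c'): new char, reset run to 1
  Position 10 ('b'): new char, reset run to 1
  Position 11 ('c'): new char, reset run to 1
  Position 12 ('a'): new char, reset run to 1
  Position 13 ('b'): new char, reset run to 1
Longest run: 'b' with length 2

2


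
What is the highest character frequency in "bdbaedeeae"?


Input: bdbaedeeae
Character counts:
  'a': 2
  'b': 2
  'd': 2
  'e': 4
Maximum frequency: 4

4


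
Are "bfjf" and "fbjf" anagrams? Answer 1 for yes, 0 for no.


Strings: "bfjf", "fbjf"
Sorted first:  bffj
Sorted second: bffj
Sorted forms match => anagrams

1


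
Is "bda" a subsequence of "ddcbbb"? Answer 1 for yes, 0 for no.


Check if "bda" is a subsequence of "ddcbbb"
Greedy scan:
  Position 0 ('d'): no match needed
  Position 1 ('d'): no match needed
  Position 2 ('c'): no match needed
  Position 3 ('b'): matches sub[0] = 'b'
  Position 4 ('b'): no match needed
  Position 5 ('b'): no match needed
Only matched 1/3 characters => not a subsequence

0


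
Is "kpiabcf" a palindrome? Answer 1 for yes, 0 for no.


Input: kpiabcf
Reversed: fcbaipk
  Compare pos 0 ('k') with pos 6 ('f'): MISMATCH
  Compare pos 1 ('p') with pos 5 ('c'): MISMATCH
  Compare pos 2 ('i') with pos 4 ('b'): MISMATCH
Result: not a palindrome

0


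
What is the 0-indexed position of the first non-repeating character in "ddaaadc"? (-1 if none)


Input: ddaaadc
Character frequencies:
  'a': 3
  'c': 1
  'd': 3
Scanning left to right for freq == 1:
  Position 0 ('d'): freq=3, skip
  Position 1 ('d'): freq=3, skip
  Position 2 ('a'): freq=3, skip
  Position 3 ('a'): freq=3, skip
  Position 4 ('a'): freq=3, skip
  Position 5 ('d'): freq=3, skip
  Position 6 ('c'): unique! => answer = 6

6


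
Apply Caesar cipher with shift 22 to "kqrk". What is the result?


Caesar cipher: shift "kqrk" by 22
  'k' (pos 10) + 22 = pos 6 = 'g'
  'q' (pos 16) + 22 = pos 12 = 'm'
  'r' (pos 17) + 22 = pos 13 = 'n'
  'k' (pos 10) + 22 = pos 6 = 'g'
Result: gmng

gmng


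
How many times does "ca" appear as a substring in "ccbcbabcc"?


Searching for "ca" in "ccbcbabcc"
Scanning each position:
  Position 0: "cc" => no
  Position 1: "cb" => no
  Position 2: "bc" => no
  Position 3: "cb" => no
  Position 4: "ba" => no
  Position 5: "ab" => no
  Position 6: "bc" => no
  Position 7: "cc" => no
Total occurrences: 0

0


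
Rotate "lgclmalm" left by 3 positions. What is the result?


Input: "lgclmalm", rotate left by 3
First 3 characters: "lgc"
Remaining characters: "lmalm"
Concatenate remaining + first: "lmalm" + "lgc" = "lmalmlgc"

lmalmlgc


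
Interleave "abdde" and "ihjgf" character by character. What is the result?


Interleaving "abdde" and "ihjgf":
  Position 0: 'a' from first, 'i' from second => "ai"
  Position 1: 'b' from first, 'h' from second => "bh"
  Position 2: 'd' from first, 'j' from second => "dj"
  Position 3: 'd' from first, 'g' from second => "dg"
  Position 4: 'e' from first, 'f' from second => "ef"
Result: aibhdjdgef

aibhdjdgef


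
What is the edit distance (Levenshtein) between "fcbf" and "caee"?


Computing edit distance: "fcbf" -> "caee"
DP table:
           c    a    e    e
      0    1    2    3    4
  f   1    1    2    3    4
  c   2    1    2    3    4
  b   3    2    2    3    4
  f   4    3    3    3    4
Edit distance = dp[4][4] = 4

4


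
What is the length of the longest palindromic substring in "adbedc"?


Input: "adbedc"
Checking substrings for palindromes:
  No multi-char palindromic substrings found
Longest palindromic substring: "a" with length 1

1


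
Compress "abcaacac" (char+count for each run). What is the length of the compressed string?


Input: abcaacac
Runs:
  'a' x 1 => "a1"
  'b' x 1 => "b1"
  'c' x 1 => "c1"
  'a' x 2 => "a2"
  'c' x 1 => "c1"
  'a' x 1 => "a1"
  'c' x 1 => "c1"
Compressed: "a1b1c1a2c1a1c1"
Compressed length: 14

14


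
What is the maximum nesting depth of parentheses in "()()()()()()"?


Input: "()()()()()()"
Tracking depth:
  Position 0 '(': depth becomes 1
  Position 1 ')': depth becomes 0
  Position 2 '(': depth becomes 1
  Position 3 ')': depth becomes 0
  Position 4 '(': depth becomes 1
  Position 5 ')': depth becomes 0
  Position 6 '(': depth becomes 1
  Position 7 ')': depth becomes 0
  Position 8 '(': depth becomes 1
  Position 9 ')': depth becomes 0
  Position 10 '(': depth becomes 1
  Position 11 ')': depth becomes 0
Maximum depth reached: 1

1


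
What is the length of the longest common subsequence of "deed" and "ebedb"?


LCS of "deed" and "ebedb"
DP table:
           e    b    e    d    b
      0    0    0    0    0    0
  d   0    0    0    0    1    1
  e   0    1    1    1    1    1
  e   0    1    1    2    2    2
  d   0    1    1    2    3    3
LCS length = dp[4][5] = 3

3


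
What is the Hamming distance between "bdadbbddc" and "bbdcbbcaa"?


Comparing "bdadbbddc" and "bbdcbbcaa" position by position:
  Position 0: 'b' vs 'b' => same
  Position 1: 'd' vs 'b' => differ
  Position 2: 'a' vs 'd' => differ
  Position 3: 'd' vs 'c' => differ
  Position 4: 'b' vs 'b' => same
  Position 5: 'b' vs 'b' => same
  Position 6: 'd' vs 'c' => differ
  Position 7: 'd' vs 'a' => differ
  Position 8: 'c' vs 'a' => differ
Total differences (Hamming distance): 6

6


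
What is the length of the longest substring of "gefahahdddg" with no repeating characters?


Input: "gefahahdddg"
Sliding window (track last position of each char):
  Position 0 ('g'): window [0,0] length 1 -- new best
  Position 1 ('e'): window [0,1] length 2 -- new best
  Position 2 ('f'): window [0,2] length 3 -- new best
  Position 3 ('a'): window [0,3] length 4 -- new best
  Position 4 ('h'): window [0,4] length 5 -- new best
  Position 5 ('a'): repeat (last at 3), move window start to 4
  Position 5 ('a'): window [4,5] length 2
  Position 6 ('h'): repeat (last at 4), move window start to 5
  Position 6 ('h'): window [5,6] length 2
  Position 7 ('d'): window [5,7] length 3
  Position 8 ('d'): repeat (last at 7), move window start to 8
  Position 8 ('d'): window [8,8] length 1
  Position 9 ('d'): repeat (last at 8), move window start to 9
  Position 9 ('d'): window [9,9] length 1
  Position 10 ('g'): window [9,10] length 2
Longest substring with no repeats: "gefah" with length 5

5


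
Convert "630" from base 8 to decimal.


Input: "630" in base 8
Positional expansion:
  Digit '6' (value 6) x 8^2 = 384
  Digit '3' (value 3) x 8^1 = 24
  Digit '0' (value 0) x 8^0 = 0
Sum = 408

408


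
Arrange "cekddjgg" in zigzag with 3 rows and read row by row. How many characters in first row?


Zigzag "cekddjgg" into 3 rows:
Placing characters:
  'c' => row 0
  'e' => row 1
  'k' => row 2
  'd' => row 1
  'd' => row 0
  'j' => row 1
  'g' => row 2
  'g' => row 1
Rows:
  Row 0: "cd"
  Row 1: "edjg"
  Row 2: "kg"
First row length: 2

2


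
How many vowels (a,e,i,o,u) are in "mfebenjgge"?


Input: mfebenjgge
Checking each character:
  'm' at position 0: consonant
  'f' at position 1: consonant
  'e' at position 2: vowel (running total: 1)
  'b' at position 3: consonant
  'e' at position 4: vowel (running total: 2)
  'n' at position 5: consonant
  'j' at position 6: consonant
  'g' at position 7: consonant
  'g' at position 8: consonant
  'e' at position 9: vowel (running total: 3)
Total vowels: 3

3


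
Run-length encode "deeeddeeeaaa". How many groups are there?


Input: deeeddeeeaaa
Scanning for consecutive runs:
  Group 1: 'd' x 1 (positions 0-0)
  Group 2: 'e' x 3 (positions 1-3)
  Group 3: 'd' x 2 (positions 4-5)
  Group 4: 'e' x 3 (positions 6-8)
  Group 5: 'a' x 3 (positions 9-11)
Total groups: 5

5


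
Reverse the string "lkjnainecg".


Input: lkjnainecg
Reading characters right to left:
  Position 9: 'g'
  Position 8: 'c'
  Position 7: 'e'
  Position 6: 'n'
  Position 5: 'i'
  Position 4: 'a'
  Position 3: 'n'
  Position 2: 'j'
  Position 1: 'k'
  Position 0: 'l'
Reversed: gcenianjkl

gcenianjkl


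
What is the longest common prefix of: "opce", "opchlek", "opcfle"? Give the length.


Words: opce, opchlek, opcfle
  Position 0: all 'o' => match
  Position 1: all 'p' => match
  Position 2: all 'c' => match
  Position 3: ('e', 'h', 'f') => mismatch, stop
LCP = "opc" (length 3)

3


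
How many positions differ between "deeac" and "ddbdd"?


Comparing "deeac" and "ddbdd" position by position:
  Position 0: 'd' vs 'd' => same
  Position 1: 'e' vs 'd' => DIFFER
  Position 2: 'e' vs 'b' => DIFFER
  Position 3: 'a' vs 'd' => DIFFER
  Position 4: 'c' vs 'd' => DIFFER
Positions that differ: 4

4


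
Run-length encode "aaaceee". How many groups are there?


Input: aaaceee
Scanning for consecutive runs:
  Group 1: 'a' x 3 (positions 0-2)
  Group 2: 'c' x 1 (positions 3-3)
  Group 3: 'e' x 3 (positions 4-6)
Total groups: 3

3


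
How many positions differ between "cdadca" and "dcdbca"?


Comparing "cdadca" and "dcdbca" position by position:
  Position 0: 'c' vs 'd' => DIFFER
  Position 1: 'd' vs 'c' => DIFFER
  Position 2: 'a' vs 'd' => DIFFER
  Position 3: 'd' vs 'b' => DIFFER
  Position 4: 'c' vs 'c' => same
  Position 5: 'a' vs 'a' => same
Positions that differ: 4

4


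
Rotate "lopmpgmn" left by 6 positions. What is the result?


Input: "lopmpgmn", rotate left by 6
First 6 characters: "lopmpg"
Remaining characters: "mn"
Concatenate remaining + first: "mn" + "lopmpg" = "mnlopmpg"

mnlopmpg


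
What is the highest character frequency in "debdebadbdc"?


Input: debdebadbdc
Character counts:
  'a': 1
  'b': 3
  'c': 1
  'd': 4
  'e': 2
Maximum frequency: 4

4


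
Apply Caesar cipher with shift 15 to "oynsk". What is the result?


Caesar cipher: shift "oynsk" by 15
  'o' (pos 14) + 15 = pos 3 = 'd'
  'y' (pos 24) + 15 = pos 13 = 'n'
  'n' (pos 13) + 15 = pos 2 = 'c'
  's' (pos 18) + 15 = pos 7 = 'h'
  'k' (pos 10) + 15 = pos 25 = 'z'
Result: dnchz

dnchz


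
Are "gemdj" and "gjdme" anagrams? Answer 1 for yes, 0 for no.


Strings: "gemdj", "gjdme"
Sorted first:  degjm
Sorted second: degjm
Sorted forms match => anagrams

1


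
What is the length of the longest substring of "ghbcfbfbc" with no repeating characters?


Input: "ghbcfbfbc"
Sliding window (track last position of each char):
  Position 0 ('g'): window [0,0] length 1 -- new best
  Position 1 ('h'): window [0,1] length 2 -- new best
  Position 2 ('b'): window [0,2] length 3 -- new best
  Position 3 ('c'): window [0,3] length 4 -- new best
  Position 4 ('f'): window [0,4] length 5 -- new best
  Position 5 ('b'): repeat (last at 2), move window start to 3
  Position 5 ('b'): window [3,5] length 3
  Position 6 ('f'): repeat (last at 4), move window start to 5
  Position 6 ('f'): window [5,6] length 2
  Position 7 ('b'): repeat (last at 5), move window start to 6
  Position 7 ('b'): window [6,7] length 2
  Position 8 ('c'): window [6,8] length 3
Longest substring with no repeats: "ghbcf" with length 5

5


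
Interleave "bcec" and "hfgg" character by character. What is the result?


Interleaving "bcec" and "hfgg":
  Position 0: 'b' from first, 'h' from second => "bh"
  Position 1: 'c' from first, 'f' from second => "cf"
  Position 2: 'e' from first, 'g' from second => "eg"
  Position 3: 'c' from first, 'g' from second => "cg"
Result: bhcfegcg

bhcfegcg


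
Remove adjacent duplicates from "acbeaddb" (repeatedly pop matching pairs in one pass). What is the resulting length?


Input: acbeaddb
Stack-based adjacent duplicate removal:
  Read 'a': push. Stack: a
  Read 'c': push. Stack: ac
  Read 'b': push. Stack: acb
  Read 'e': push. Stack: acbe
  Read 'a': push. Stack: acbea
  Read 'd': push. Stack: acbead
  Read 'd': matches stack top 'd' => pop. Stack: acbea
  Read 'b': push. Stack: acbeab
Final stack: "acbeab" (length 6)

6


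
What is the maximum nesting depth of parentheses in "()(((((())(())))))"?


Input: "()(((((())(())))))"
Tracking depth:
  Position 0 '(': depth becomes 1
  Position 1 ')': depth becomes 0
  Position 2 '(': depth becomes 1
  Position 3 '(': depth becomes 2
  Position 4 '(': depth becomes 3
  Position 5 '(': depth becomes 4
  Position 6 '(': depth becomes 5
  Position 7 '(': depth becomes 6
  Position 8 ')': depth becomes 5
  Position 9 ')': depth becomes 4
  Position 10 '(': depth becomes 5
  Position 11 '(': depth becomes 6
  Position 12 ')': depth becomes 5
  Position 13 ')': depth becomes 4
  Position 14 ')': depth becomes 3
  Position 15 ')': depth becomes 2
  Position 16 ')': depth becomes 1
  Position 17 ')': depth becomes 0
Maximum depth reached: 6

6


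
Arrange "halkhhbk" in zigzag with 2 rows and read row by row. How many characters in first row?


Zigzag "halkhhbk" into 2 rows:
Placing characters:
  'h' => row 0
  'a' => row 1
  'l' => row 0
  'k' => row 1
  'h' => row 0
  'h' => row 1
  'b' => row 0
  'k' => row 1
Rows:
  Row 0: "hlhb"
  Row 1: "akhk"
First row length: 4

4


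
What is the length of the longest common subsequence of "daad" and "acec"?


LCS of "daad" and "acec"
DP table:
           a    c    e    c
      0    0    0    0    0
  d   0    0    0    0    0
  a   0    1    1    1    1
  a   0    1    1    1    1
  d   0    1    1    1    1
LCS length = dp[4][4] = 1

1


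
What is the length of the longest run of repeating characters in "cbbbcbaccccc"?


Input: "cbbbcbaccccc"
Scanning for longest run:
  Position 1 ('b'): new char, reset run to 1
  Position 2 ('b'): continues run of 'b', length=2
  Position 3 ('b'): continues run of 'b', length=3
  Position 4 ('c'): new char, reset run to 1
  Position 5 ('b'): new char, reset run to 1
  Position 6 ('a'): new char, reset run to 1
  Position 7 ('c'): new char, reset run to 1
  Position 8 ('c'): continues run of 'c', length=2
  Position 9 ('c'): continues run of 'c', length=3
  Position 10 ('c'): continues run of 'c', length=4
  Position 11 ('c'): continues run of 'c', length=5
Longest run: 'c' with length 5

5


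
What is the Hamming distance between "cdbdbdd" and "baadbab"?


Comparing "cdbdbdd" and "baadbab" position by position:
  Position 0: 'c' vs 'b' => differ
  Position 1: 'd' vs 'a' => differ
  Position 2: 'b' vs 'a' => differ
  Position 3: 'd' vs 'd' => same
  Position 4: 'b' vs 'b' => same
  Position 5: 'd' vs 'a' => differ
  Position 6: 'd' vs 'b' => differ
Total differences (Hamming distance): 5

5


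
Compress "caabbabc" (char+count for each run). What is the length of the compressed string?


Input: caabbabc
Runs:
  'c' x 1 => "c1"
  'a' x 2 => "a2"
  'b' x 2 => "b2"
  'a' x 1 => "a1"
  'b' x 1 => "b1"
  'c' x 1 => "c1"
Compressed: "c1a2b2a1b1c1"
Compressed length: 12

12


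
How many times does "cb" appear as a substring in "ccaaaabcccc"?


Searching for "cb" in "ccaaaabcccc"
Scanning each position:
  Position 0: "cc" => no
  Position 1: "ca" => no
  Position 2: "aa" => no
  Position 3: "aa" => no
  Position 4: "aa" => no
  Position 5: "ab" => no
  Position 6: "bc" => no
  Position 7: "cc" => no
  Position 8: "cc" => no
  Position 9: "cc" => no
Total occurrences: 0

0


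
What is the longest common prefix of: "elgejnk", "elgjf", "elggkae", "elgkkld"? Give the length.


Words: elgejnk, elgjf, elggkae, elgkkld
  Position 0: all 'e' => match
  Position 1: all 'l' => match
  Position 2: all 'g' => match
  Position 3: ('e', 'j', 'g', 'k') => mismatch, stop
LCP = "elg" (length 3)

3


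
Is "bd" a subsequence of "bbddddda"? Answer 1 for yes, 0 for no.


Check if "bd" is a subsequence of "bbddddda"
Greedy scan:
  Position 0 ('b'): matches sub[0] = 'b'
  Position 1 ('b'): no match needed
  Position 2 ('d'): matches sub[1] = 'd'
  Position 3 ('d'): no match needed
  Position 4 ('d'): no match needed
  Position 5 ('d'): no match needed
  Position 6 ('d'): no match needed
  Position 7 ('a'): no match needed
All 2 characters matched => is a subsequence

1


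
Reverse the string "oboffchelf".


Input: oboffchelf
Reading characters right to left:
  Position 9: 'f'
  Position 8: 'l'
  Position 7: 'e'
  Position 6: 'h'
  Position 5: 'c'
  Position 4: 'f'
  Position 3: 'f'
  Position 2: 'o'
  Position 1: 'b'
  Position 0: 'o'
Reversed: flehcffobo

flehcffobo


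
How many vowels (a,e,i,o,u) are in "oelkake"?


Input: oelkake
Checking each character:
  'o' at position 0: vowel (running total: 1)
  'e' at position 1: vowel (running total: 2)
  'l' at position 2: consonant
  'k' at position 3: consonant
  'a' at position 4: vowel (running total: 3)
  'k' at position 5: consonant
  'e' at position 6: vowel (running total: 4)
Total vowels: 4

4


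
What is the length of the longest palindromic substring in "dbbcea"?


Input: "dbbcea"
Checking substrings for palindromes:
  [1:3] "bb" (len 2) => palindrome
Longest palindromic substring: "bb" with length 2

2


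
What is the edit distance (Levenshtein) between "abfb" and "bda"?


Computing edit distance: "abfb" -> "bda"
DP table:
           b    d    a
      0    1    2    3
  a   1    1    2    2
  b   2    1    2    3
  f   3    2    2    3
  b   4    3    3    3
Edit distance = dp[4][3] = 3

3


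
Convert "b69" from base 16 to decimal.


Input: "b69" in base 16
Positional expansion:
  Digit 'b' (value 11) x 16^2 = 2816
  Digit '6' (value 6) x 16^1 = 96
  Digit '9' (value 9) x 16^0 = 9
Sum = 2921

2921


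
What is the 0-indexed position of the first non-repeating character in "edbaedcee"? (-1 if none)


Input: edbaedcee
Character frequencies:
  'a': 1
  'b': 1
  'c': 1
  'd': 2
  'e': 4
Scanning left to right for freq == 1:
  Position 0 ('e'): freq=4, skip
  Position 1 ('d'): freq=2, skip
  Position 2 ('b'): unique! => answer = 2

2


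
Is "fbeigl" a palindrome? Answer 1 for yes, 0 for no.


Input: fbeigl
Reversed: lgiebf
  Compare pos 0 ('f') with pos 5 ('l'): MISMATCH
  Compare pos 1 ('b') with pos 4 ('g'): MISMATCH
  Compare pos 2 ('e') with pos 3 ('i'): MISMATCH
Result: not a palindrome

0


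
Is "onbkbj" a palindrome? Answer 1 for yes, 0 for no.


Input: onbkbj
Reversed: jbkbno
  Compare pos 0 ('o') with pos 5 ('j'): MISMATCH
  Compare pos 1 ('n') with pos 4 ('b'): MISMATCH
  Compare pos 2 ('b') with pos 3 ('k'): MISMATCH
Result: not a palindrome

0


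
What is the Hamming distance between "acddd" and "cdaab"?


Comparing "acddd" and "cdaab" position by position:
  Position 0: 'a' vs 'c' => differ
  Position 1: 'c' vs 'd' => differ
  Position 2: 'd' vs 'a' => differ
  Position 3: 'd' vs 'a' => differ
  Position 4: 'd' vs 'b' => differ
Total differences (Hamming distance): 5

5


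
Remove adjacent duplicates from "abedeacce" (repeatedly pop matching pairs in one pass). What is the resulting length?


Input: abedeacce
Stack-based adjacent duplicate removal:
  Read 'a': push. Stack: a
  Read 'b': push. Stack: ab
  Read 'e': push. Stack: abe
  Read 'd': push. Stack: abed
  Read 'e': push. Stack: abede
  Read 'a': push. Stack: abedea
  Read 'c': push. Stack: abedeac
  Read 'c': matches stack top 'c' => pop. Stack: abedea
  Read 'e': push. Stack: abedeae
Final stack: "abedeae" (length 7)

7
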